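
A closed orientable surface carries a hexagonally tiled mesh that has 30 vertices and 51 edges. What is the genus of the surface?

Every face is a hexagon and each edge borders two faces, so 6F = 2·51, giving F = 17.
χ = V − E + F = 30 − 51 + 17 = -4.
For a closed orientable surface χ = 2 − 2g, so g = (2 − (-4))/2 = 3.

3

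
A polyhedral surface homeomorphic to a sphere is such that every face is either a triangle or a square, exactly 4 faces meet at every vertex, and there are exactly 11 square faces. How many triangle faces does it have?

Let x be the number of triangles; then F = 11 + x.
Edge–face incidences: 2E = 4·11 + 3·x = 44 + 3x.
Every vertex has degree 4, so 4V = 2E.
Euler: V − E + F = 2 ⇒ (2E)/4 − E + (11 + x) = 2.
Multiply by 8: 2·(2E) − 4·(2E) + 8·(11 + x) = 16, i.e. 88 + 8x − 2·(44 + 3x) = 16.
Collecting terms: 2x = 16, so x = 8.
Then 2E = 44 + 3·8 = 68, so E = 34, V = 2E/4 = 17, F = 11 + 8 = 19.

8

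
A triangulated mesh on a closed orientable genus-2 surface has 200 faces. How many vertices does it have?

χ = 2 − 2·2 = -2, and every face is a triangle so 3F = 2E.
E = 3·200/2 = 300. Then V = -2 + E − F = -2 + 300 − 200 = 98.

98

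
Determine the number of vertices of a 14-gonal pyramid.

15

A pyramid on an n-gon base has one n-gon and n triangles: V = 14 + 1 = 15, E = 2·14 = 28, F = 14 + 1 = 15.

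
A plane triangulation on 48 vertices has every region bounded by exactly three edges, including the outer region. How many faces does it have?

92

In a plane triangulation 3F = 2E and V − E + F = 2, so F = 2V − 4 = 2·48 − 4 = 92.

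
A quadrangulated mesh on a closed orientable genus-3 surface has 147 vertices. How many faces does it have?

151

χ = 2 − 2·3 = -4, and every face is a square so 4F = 2E.
V − E + F = -4 with E = 4F/2 gives 147 − (4/2 − 1)·F = -4, so F = 151 and E = 302.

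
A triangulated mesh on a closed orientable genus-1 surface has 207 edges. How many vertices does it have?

χ = 2 − 2·1 = 0, and every face is a triangle so 3F = 2E.
F = 2E/3 = 138. Then V = 0 + E − F = 0 + 207 − 138 = 69.

69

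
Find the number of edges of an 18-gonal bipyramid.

54

A bipyramid over an n-gon has 2n triangular faces and n + 2 vertices: V = 18 + 2 = 20, E = 3·18 = 54, F = 2·18 = 36.
Check: V − E + F = 20 − 54 + 36 = 2.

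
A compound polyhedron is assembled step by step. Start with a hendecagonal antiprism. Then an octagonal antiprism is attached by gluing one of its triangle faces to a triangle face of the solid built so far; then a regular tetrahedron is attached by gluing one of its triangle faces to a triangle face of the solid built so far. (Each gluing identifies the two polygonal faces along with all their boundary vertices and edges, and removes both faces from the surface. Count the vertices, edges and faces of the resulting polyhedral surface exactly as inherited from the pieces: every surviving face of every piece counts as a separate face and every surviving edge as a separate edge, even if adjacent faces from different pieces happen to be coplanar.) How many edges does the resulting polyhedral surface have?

76

A hendecagonal antiprism: V=22, E=44, F=24.
Attach an octagonal antiprism (V=16, E=32, F=18) along a 3-gon: merge 3 vertices and 3 edges, delete both glued faces → V=35, E=73, F=40.
Attach a regular tetrahedron (V=4, E=6, F=4) along a 3-gon: merge 3 vertices and 3 edges, delete both glued faces → V=36, E=76, F=42.
Check: V − E + F = 36 − 76 + 42 = 2.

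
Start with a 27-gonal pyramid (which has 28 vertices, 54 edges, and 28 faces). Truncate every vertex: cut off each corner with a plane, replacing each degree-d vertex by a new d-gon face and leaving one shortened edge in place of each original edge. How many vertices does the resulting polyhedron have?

108

Truncation replaces each original edge-end by a new vertex, so V′ = 2E = 108.
Each original edge survives, and each old vertex of degree d contributes d new edges; summing degrees gives Σd = 2E, so E′ = E + 2E = 3E = 162.
Each original face survives and each original vertex becomes one new face: F′ = F + V = 56.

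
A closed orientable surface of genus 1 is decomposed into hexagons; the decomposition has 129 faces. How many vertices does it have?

258

χ = 2 − 2·1 = 0, and every face is a hexagon so 6F = 2E.
E = 6·129/2 = 387. Then V = 0 + E − F = 0 + 387 − 129 = 258.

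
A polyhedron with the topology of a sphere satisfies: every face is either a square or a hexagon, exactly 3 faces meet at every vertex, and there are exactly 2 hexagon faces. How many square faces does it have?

6

Let x be the number of squares; then F = 2 + x.
Edge–face incidences: 2E = 6·2 + 4·x = 12 + 4x.
Every vertex has degree 3, so 3V = 2E.
Euler: V − E + F = 2 ⇒ (2E)/3 − E + (2 + x) = 2.
Multiply by 6: 2·(2E) − 3·(2E) + 6·(2 + x) = 12, i.e. 12 + 6x − (12 + 4x) = 12.
Collecting terms: 2x = 12, so x = 6.
Then 2E = 12 + 4·6 = 36, so E = 18, V = 2E/3 = 12, F = 2 + 6 = 8.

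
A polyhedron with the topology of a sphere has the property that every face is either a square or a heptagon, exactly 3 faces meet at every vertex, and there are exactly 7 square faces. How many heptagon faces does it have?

2

Let x be the number of heptagons; then F = 7 + x.
Edge–face incidences: 2E = 4·7 + 7·x = 28 + 7x.
Every vertex has degree 3, so 3V = 2E.
Euler: V − E + F = 2 ⇒ (2E)/3 − E + (7 + x) = 2.
Multiply by 6: 2·(2E) − 3·(2E) + 6·(7 + x) = 12, i.e. 42 + 6x − (28 + 7x) = 12.
Collecting terms: −x + 14 = 12, so −x = −2, so x = 2.
Then 2E = 28 + 7·2 = 42, so E = 21, V = 2E/3 = 14, F = 7 + 2 = 9.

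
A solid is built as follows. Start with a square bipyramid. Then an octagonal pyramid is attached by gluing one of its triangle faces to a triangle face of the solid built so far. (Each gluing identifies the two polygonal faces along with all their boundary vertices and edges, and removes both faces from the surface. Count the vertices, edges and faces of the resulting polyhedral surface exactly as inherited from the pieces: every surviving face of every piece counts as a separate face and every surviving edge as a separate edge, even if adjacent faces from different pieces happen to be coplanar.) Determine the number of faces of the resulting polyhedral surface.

A square bipyramid: V=6, E=12, F=8.
Attach an octagonal pyramid (V=9, E=16, F=9) along a 3-gon: merge 3 vertices and 3 edges, delete both glued faces → V=12, E=25, F=15.
Check: V − E + F = 12 − 25 + 15 = 2.

15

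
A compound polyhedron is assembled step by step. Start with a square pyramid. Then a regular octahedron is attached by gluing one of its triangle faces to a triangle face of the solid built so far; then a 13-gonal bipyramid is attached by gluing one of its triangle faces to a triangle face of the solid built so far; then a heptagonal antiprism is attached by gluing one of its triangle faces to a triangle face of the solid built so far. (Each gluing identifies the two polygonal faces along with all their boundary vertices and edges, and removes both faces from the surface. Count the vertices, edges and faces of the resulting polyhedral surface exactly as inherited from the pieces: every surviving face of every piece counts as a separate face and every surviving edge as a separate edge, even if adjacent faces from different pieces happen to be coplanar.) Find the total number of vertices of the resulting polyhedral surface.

31

A square pyramid: V=5, E=8, F=5.
Attach a regular octahedron (V=6, E=12, F=8) along a 3-gon: merge 3 vertices and 3 edges, delete both glued faces → V=8, E=17, F=11.
Attach a 13-gonal bipyramid (V=15, E=39, F=26) along a 3-gon: merge 3 vertices and 3 edges, delete both glued faces → V=20, E=53, F=35.
Attach a heptagonal antiprism (V=14, E=28, F=16) along a 3-gon: merge 3 vertices and 3 edges, delete both glued faces → V=31, E=78, F=49.
Check: V − E + F = 31 − 78 + 49 = 2.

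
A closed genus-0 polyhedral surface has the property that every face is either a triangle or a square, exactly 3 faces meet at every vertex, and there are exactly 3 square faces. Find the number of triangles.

2

Let x be the number of triangles; then F = 3 + x.
Edge–face incidences: 2E = 4·3 + 3·x = 12 + 3x.
Every vertex has degree 3, so 3V = 2E.
Euler: V − E + F = 2 ⇒ (2E)/3 − E + (3 + x) = 2.
Multiply by 6: 2·(2E) − 3·(2E) + 6·(3 + x) = 12, i.e. 18 + 6x − (12 + 3x) = 12.
Collecting terms: 3x + 6 = 12, so 3x = 6, so x = 2.
Then 2E = 12 + 3·2 = 18, so E = 9, V = 2E/3 = 6, F = 3 + 2 = 5.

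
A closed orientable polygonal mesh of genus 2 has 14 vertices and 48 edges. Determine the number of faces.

For a closed orientable surface of genus 2, χ = 2 − 2·2 = -2.
F = -2 − V + E = -2 − 14 + 48 = 32.

32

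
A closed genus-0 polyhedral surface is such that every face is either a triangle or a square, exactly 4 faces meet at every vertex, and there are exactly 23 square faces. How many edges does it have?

Let x be the number of triangles; then F = 23 + x.
Edge–face incidences: 2E = 4·23 + 3·x = 92 + 3x.
Every vertex has degree 4, so 4V = 2E.
Euler: V − E + F = 2 ⇒ (2E)/4 − E + (23 + x) = 2.
Multiply by 8: 2·(2E) − 4·(2E) + 8·(23 + x) = 16, i.e. 184 + 8x − 2·(92 + 3x) = 16.
Collecting terms: 2x = 16, so x = 8.
Then 2E = 92 + 3·8 = 116, so E = 58, V = 2E/4 = 29, F = 23 + 8 = 31.

58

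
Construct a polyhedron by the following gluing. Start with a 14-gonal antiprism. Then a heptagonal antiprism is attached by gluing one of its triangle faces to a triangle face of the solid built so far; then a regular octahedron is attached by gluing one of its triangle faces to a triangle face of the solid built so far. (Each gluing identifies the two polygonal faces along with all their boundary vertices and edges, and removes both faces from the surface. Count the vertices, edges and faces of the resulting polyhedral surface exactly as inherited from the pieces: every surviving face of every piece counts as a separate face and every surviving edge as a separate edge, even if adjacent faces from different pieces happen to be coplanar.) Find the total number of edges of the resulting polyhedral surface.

A 14-gonal antiprism: V=28, E=56, F=30.
Attach a heptagonal antiprism (V=14, E=28, F=16) along a 3-gon: merge 3 vertices and 3 edges, delete both glued faces → V=39, E=81, F=44.
Attach a regular octahedron (V=6, E=12, F=8) along a 3-gon: merge 3 vertices and 3 edges, delete both glued faces → V=42, E=90, F=50.
Check: V − E + F = 42 − 90 + 50 = 2.

90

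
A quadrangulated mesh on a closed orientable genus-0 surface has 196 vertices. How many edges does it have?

388

χ = 2 − 2·0 = 2, and every face is a square so 4F = 2E.
V − E + F = 2 with E = 4F/2 gives 196 − (4/2 − 1)·F = 2, so F = 194 and E = 388.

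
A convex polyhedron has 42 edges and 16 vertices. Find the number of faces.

28

Here V − E + F = 2.
F = 2 − V + E = 2 − 16 + 42 = 28.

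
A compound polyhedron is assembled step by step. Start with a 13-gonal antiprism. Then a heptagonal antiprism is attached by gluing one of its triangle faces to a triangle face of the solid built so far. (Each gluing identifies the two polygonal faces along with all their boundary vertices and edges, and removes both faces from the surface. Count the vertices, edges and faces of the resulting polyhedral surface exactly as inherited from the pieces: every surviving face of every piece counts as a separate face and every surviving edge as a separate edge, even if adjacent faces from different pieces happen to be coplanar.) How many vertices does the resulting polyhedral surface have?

A 13-gonal antiprism: V=26, E=52, F=28.
Attach a heptagonal antiprism (V=14, E=28, F=16) along a 3-gon: merge 3 vertices and 3 edges, delete both glued faces → V=37, E=77, F=42.
Check: V − E + F = 37 − 77 + 42 = 2.

37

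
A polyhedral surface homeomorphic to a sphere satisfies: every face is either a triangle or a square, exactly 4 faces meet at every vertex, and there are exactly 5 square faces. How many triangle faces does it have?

Let x be the number of triangles; then F = 5 + x.
Edge–face incidences: 2E = 4·5 + 3·x = 20 + 3x.
Every vertex has degree 4, so 4V = 2E.
Euler: V − E + F = 2 ⇒ (2E)/4 − E + (5 + x) = 2.
Multiply by 8: 2·(2E) − 4·(2E) + 8·(5 + x) = 16, i.e. 40 + 8x − 2·(20 + 3x) = 16.
Collecting terms: 2x = 16, so x = 8.
Then 2E = 20 + 3·8 = 44, so E = 22, V = 2E/4 = 11, F = 5 + 8 = 13.

8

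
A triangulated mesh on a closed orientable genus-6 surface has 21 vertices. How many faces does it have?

62

χ = 2 − 2·6 = -10, and every face is a triangle so 3F = 2E.
V − E + F = -10 with E = 3F/2 gives 21 − (3/2 − 1)·F = -10, so F = 62 and E = 93.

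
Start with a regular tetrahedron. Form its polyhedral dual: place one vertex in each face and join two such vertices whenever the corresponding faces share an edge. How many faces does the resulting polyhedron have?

4

The base solid has V = 4, E = 6, F = 4.
The dual swaps V and F and preserves E: V′ = F = 4, E′ = E = 6, F′ = V = 4.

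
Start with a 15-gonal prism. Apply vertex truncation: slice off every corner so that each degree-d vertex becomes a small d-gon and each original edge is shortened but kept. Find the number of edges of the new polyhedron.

135

The base solid has V = 30, E = 45, F = 17.
Truncation replaces each original edge-end by a new vertex, so V′ = 2E = 90.
Each original edge survives, and each old vertex of degree d contributes d new edges; summing degrees gives Σd = 2E, so E′ = E + 2E = 3E = 135.
Each original face survives and each original vertex becomes one new face: F′ = F + V = 47.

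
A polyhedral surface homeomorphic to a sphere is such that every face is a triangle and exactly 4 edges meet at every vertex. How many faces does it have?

8

Each face has 3 edges and each edge borders two faces, so 2E = 3F.
Each vertex has degree 4, so 4V = 2E and hence V = 3F/4.
Euler: V − E + F = 2 ⇒ (3F/4) − (3F/2) + F = 2.
Multiply by 8: (6 − 12 + 8)F = 16, i.e. 2F = 16.
So F = 8, E = 3·8/2 = 12, V = 3·8/4 = 6.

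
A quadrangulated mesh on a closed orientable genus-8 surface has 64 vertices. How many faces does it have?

χ = 2 − 2·8 = -14, and every face is a square so 4F = 2E.
V − E + F = -14 with E = 4F/2 gives 64 − (4/2 − 1)·F = -14, so F = 78 and E = 156.

78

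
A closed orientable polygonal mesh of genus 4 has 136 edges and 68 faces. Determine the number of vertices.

For a closed orientable surface of genus 4, χ = 2 − 2·4 = -6.
V = -6 + E − F = -6 + 136 − 68 = 62.

62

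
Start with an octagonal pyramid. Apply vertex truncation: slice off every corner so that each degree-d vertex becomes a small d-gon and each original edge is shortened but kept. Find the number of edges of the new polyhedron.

The base solid has V = 9, E = 16, F = 9.
Truncation replaces each original edge-end by a new vertex, so V′ = 2E = 32.
Each original edge survives, and each old vertex of degree d contributes d new edges; summing degrees gives Σd = 2E, so E′ = E + 2E = 3E = 48.
Each original face survives and each original vertex becomes one new face: F′ = F + V = 18.

48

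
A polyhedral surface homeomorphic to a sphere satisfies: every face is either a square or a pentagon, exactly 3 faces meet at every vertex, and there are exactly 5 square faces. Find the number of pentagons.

2

Let x be the number of pentagons; then F = 5 + x.
Edge–face incidences: 2E = 4·5 + 5·x = 20 + 5x.
Every vertex has degree 3, so 3V = 2E.
Euler: V − E + F = 2 ⇒ (2E)/3 − E + (5 + x) = 2.
Multiply by 6: 2·(2E) − 3·(2E) + 6·(5 + x) = 12, i.e. 30 + 6x − (20 + 5x) = 12.
Collecting terms: x + 10 = 12, so x = 2.
Then 2E = 20 + 5·2 = 30, so E = 15, V = 2E/3 = 10, F = 5 + 2 = 7.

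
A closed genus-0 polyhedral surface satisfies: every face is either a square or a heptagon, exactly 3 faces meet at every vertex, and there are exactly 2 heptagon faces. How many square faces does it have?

Let x be the number of squares; then F = 2 + x.
Edge–face incidences: 2E = 7·2 + 4·x = 14 + 4x.
Every vertex has degree 3, so 3V = 2E.
Euler: V − E + F = 2 ⇒ (2E)/3 − E + (2 + x) = 2.
Multiply by 6: 2·(2E) − 3·(2E) + 6·(2 + x) = 12, i.e. 12 + 6x − (14 + 4x) = 12.
Collecting terms: 2x − 2 = 12, so 2x = 14, so x = 7.
Then 2E = 14 + 4·7 = 42, so E = 21, V = 2E/3 = 14, F = 2 + 7 = 9.

7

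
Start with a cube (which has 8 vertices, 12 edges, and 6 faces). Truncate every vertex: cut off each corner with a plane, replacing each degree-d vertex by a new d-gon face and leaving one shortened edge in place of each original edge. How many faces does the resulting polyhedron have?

Truncation replaces each original edge-end by a new vertex, so V′ = 2E = 24.
Each original edge survives, and each old vertex of degree d contributes d new edges; summing degrees gives Σd = 2E, so E′ = E + 2E = 3E = 36.
Each original face survives and each original vertex becomes one new face: F′ = F + V = 14.

14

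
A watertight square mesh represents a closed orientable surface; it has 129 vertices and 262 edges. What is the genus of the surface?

2

Every face is a square and each edge borders two faces, so 4F = 2·262, giving F = 131.
χ = V − E + F = 129 − 262 + 131 = -2.
For a closed orientable surface χ = 2 − 2g, so g = (2 − (-2))/2 = 2.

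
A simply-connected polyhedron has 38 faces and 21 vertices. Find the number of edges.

57

Here V − E + F = 2.
E = V + F − (2) = 21 + 38 − (2) = 57.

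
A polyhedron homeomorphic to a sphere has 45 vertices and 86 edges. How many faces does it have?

43

Here V − E + F = 2.
F = 2 − V + E = 2 − 45 + 86 = 43.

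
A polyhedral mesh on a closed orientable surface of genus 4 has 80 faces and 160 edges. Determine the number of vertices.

74

For a closed orientable surface of genus 4, χ = 2 − 2·4 = -6.
V = -6 + E − F = -6 + 160 − 80 = 74.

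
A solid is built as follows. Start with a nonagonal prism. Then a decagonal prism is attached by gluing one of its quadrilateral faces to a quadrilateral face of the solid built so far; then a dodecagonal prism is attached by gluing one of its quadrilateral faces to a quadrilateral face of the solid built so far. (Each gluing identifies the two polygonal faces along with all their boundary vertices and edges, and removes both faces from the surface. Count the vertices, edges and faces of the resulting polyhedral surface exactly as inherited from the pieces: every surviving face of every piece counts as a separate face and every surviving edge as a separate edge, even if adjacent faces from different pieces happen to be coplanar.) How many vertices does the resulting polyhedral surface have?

54

A nonagonal prism: V=18, E=27, F=11.
Attach a decagonal prism (V=20, E=30, F=12) along a 4-gon: merge 4 vertices and 4 edges, delete both glued faces → V=34, E=53, F=21.
Attach a dodecagonal prism (V=24, E=36, F=14) along a 4-gon: merge 4 vertices and 4 edges, delete both glued faces → V=54, E=85, F=33.
Check: V − E + F = 54 − 85 + 33 = 2.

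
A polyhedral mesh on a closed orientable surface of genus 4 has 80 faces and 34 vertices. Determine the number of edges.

For a closed orientable surface of genus 4, χ = 2 − 2·4 = -6.
E = V + F − (-6) = 34 + 80 − (-6) = 120.

120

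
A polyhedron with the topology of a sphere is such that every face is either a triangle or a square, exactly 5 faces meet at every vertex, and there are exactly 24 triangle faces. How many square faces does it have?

2

Let x be the number of squares; then F = 24 + x.
Edge–face incidences: 2E = 3·24 + 4·x = 72 + 4x.
Every vertex has degree 5, so 5V = 2E.
Euler: V − E + F = 2 ⇒ (2E)/5 − E + (24 + x) = 2.
Multiply by 10: 2·(2E) − 5·(2E) + 10·(24 + x) = 20, i.e. 240 + 10x − 3·(72 + 4x) = 20.
Collecting terms: −2x + 24 = 20, so −2x = −4, so x = 2.
Then 2E = 72 + 4·2 = 80, so E = 40, V = 2E/5 = 16, F = 24 + 2 = 26.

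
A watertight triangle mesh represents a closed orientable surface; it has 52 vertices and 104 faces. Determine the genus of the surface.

Every face is a triangle, so 2E = 3·104 = 312, giving E = 156.
χ = V − E + F = 52 − 156 + 104 = 0.
For a closed orientable surface χ = 2 − 2g, so g = (2 − (0))/2 = 1.

1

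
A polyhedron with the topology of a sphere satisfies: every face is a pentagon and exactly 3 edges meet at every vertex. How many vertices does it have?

20

Each face has 5 edges and each edge borders two faces, so 2E = 5F.
Each vertex has degree 3, so 3V = 2E and hence V = 5F/3.
Euler: V − E + F = 2 ⇒ (5F/3) − (5F/2) + F = 2.
Multiply by 6: (10 − 15 + 6)F = 12, i.e. 1F = 12.
So F = 12, E = 5·12/2 = 30, V = 5·12/3 = 20.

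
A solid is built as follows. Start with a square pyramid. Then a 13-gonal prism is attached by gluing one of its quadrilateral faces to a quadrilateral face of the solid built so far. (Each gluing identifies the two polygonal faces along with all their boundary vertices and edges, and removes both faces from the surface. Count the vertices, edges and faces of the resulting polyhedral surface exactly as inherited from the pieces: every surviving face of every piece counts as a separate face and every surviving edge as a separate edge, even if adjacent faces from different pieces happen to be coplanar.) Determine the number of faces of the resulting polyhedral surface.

A square pyramid: V=5, E=8, F=5.
Attach a 13-gonal prism (V=26, E=39, F=15) along a 4-gon: merge 4 vertices and 4 edges, delete both glued faces → V=27, E=43, F=18.
Check: V − E + F = 27 − 43 + 18 = 2.

18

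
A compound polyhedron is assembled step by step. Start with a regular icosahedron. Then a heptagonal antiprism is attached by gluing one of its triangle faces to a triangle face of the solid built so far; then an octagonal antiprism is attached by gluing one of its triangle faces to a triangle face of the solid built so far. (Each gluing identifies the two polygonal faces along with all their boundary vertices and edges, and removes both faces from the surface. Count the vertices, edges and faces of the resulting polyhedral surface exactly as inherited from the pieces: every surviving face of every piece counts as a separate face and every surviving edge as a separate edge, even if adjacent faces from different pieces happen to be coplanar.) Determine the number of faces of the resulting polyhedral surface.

A regular icosahedron: V=12, E=30, F=20.
Attach a heptagonal antiprism (V=14, E=28, F=16) along a 3-gon: merge 3 vertices and 3 edges, delete both glued faces → V=23, E=55, F=34.
Attach an octagonal antiprism (V=16, E=32, F=18) along a 3-gon: merge 3 vertices and 3 edges, delete both glued faces → V=36, E=84, F=50.
Check: V − E + F = 36 − 84 + 50 = 2.

50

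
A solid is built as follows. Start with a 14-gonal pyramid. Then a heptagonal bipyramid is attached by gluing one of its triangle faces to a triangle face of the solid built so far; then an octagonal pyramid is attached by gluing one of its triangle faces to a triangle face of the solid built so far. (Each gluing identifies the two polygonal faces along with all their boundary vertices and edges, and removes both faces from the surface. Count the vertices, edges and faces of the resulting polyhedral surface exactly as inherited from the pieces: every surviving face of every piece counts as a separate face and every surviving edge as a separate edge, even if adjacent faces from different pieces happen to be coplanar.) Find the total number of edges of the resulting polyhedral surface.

A 14-gonal pyramid: V=15, E=28, F=15.
Attach a heptagonal bipyramid (V=9, E=21, F=14) along a 3-gon: merge 3 vertices and 3 edges, delete both glued faces → V=21, E=46, F=27.
Attach an octagonal pyramid (V=9, E=16, F=9) along a 3-gon: merge 3 vertices and 3 edges, delete both glued faces → V=27, E=59, F=34.
Check: V − E + F = 27 − 59 + 34 = 2.

59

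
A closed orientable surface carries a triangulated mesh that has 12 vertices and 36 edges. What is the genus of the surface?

Every face is a triangle and each edge borders two faces, so 3F = 2·36, giving F = 24.
χ = V − E + F = 12 − 36 + 24 = 0.
For a closed orientable surface χ = 2 − 2g, so g = (2 − (0))/2 = 1.

1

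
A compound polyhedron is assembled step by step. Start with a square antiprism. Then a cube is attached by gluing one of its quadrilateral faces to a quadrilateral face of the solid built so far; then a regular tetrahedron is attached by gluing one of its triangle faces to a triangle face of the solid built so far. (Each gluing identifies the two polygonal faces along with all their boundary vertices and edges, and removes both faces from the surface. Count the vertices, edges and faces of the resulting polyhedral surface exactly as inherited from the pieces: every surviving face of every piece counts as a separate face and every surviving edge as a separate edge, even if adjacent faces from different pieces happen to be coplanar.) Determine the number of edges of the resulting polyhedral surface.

27

A square antiprism: V=8, E=16, F=10.
Attach a cube (V=8, E=12, F=6) along a 4-gon: merge 4 vertices and 4 edges, delete both glued faces → V=12, E=24, F=14.
Attach a regular tetrahedron (V=4, E=6, F=4) along a 3-gon: merge 3 vertices and 3 edges, delete both glued faces → V=13, E=27, F=16.
Check: V − E + F = 13 − 27 + 16 = 2.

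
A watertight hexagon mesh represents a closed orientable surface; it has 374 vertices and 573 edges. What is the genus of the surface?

5

Every face is a hexagon and each edge borders two faces, so 6F = 2·573, giving F = 191.
χ = V − E + F = 374 − 573 + 191 = -8.
For a closed orientable surface χ = 2 − 2g, so g = (2 − (-8))/2 = 5.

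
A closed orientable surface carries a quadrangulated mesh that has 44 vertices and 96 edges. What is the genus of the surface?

3

Every face is a square and each edge borders two faces, so 4F = 2·96, giving F = 48.
χ = V − E + F = 44 − 96 + 48 = -4.
For a closed orientable surface χ = 2 − 2g, so g = (2 − (-4))/2 = 3.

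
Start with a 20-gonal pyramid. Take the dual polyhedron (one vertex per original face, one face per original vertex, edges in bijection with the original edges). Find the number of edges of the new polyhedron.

The base solid has V = 21, E = 40, F = 21.
The dual swaps V and F and preserves E: V′ = F = 21, E′ = E = 40, F′ = V = 21.

40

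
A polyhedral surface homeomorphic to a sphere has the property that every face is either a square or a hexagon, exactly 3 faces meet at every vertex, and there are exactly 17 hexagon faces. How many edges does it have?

Let x be the number of squares; then F = 17 + x.
Edge–face incidences: 2E = 6·17 + 4·x = 102 + 4x.
Every vertex has degree 3, so 3V = 2E.
Euler: V − E + F = 2 ⇒ (2E)/3 − E + (17 + x) = 2.
Multiply by 6: 2·(2E) − 3·(2E) + 6·(17 + x) = 12, i.e. 102 + 6x − (102 + 4x) = 12.
Collecting terms: 2x = 12, so x = 6.
Then 2E = 102 + 4·6 = 126, so E = 63, V = 2E/3 = 42, F = 17 + 6 = 23.

63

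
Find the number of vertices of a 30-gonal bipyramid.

A bipyramid over an n-gon has 2n triangular faces and n + 2 vertices: V = 30 + 2 = 32, E = 3·30 = 90, F = 2·30 = 60.
Check: V − E + F = 32 − 90 + 60 = 2.

32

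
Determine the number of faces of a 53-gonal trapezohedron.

The n-trapezohedron (dual of the n-antiprism) has V = 2·53 + 2 = 108, E = 4·53 = 212, F = 2·53 = 106.

106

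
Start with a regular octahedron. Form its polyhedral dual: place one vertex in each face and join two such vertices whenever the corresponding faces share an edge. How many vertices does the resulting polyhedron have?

8

The base solid has V = 6, E = 12, F = 8.
The dual swaps V and F and preserves E: V′ = F = 8, E′ = E = 12, F′ = V = 6.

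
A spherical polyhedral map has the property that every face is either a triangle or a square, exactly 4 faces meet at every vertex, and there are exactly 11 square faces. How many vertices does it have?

Let x be the number of triangles; then F = 11 + x.
Edge–face incidences: 2E = 4·11 + 3·x = 44 + 3x.
Every vertex has degree 4, so 4V = 2E.
Euler: V − E + F = 2 ⇒ (2E)/4 − E + (11 + x) = 2.
Multiply by 8: 2·(2E) − 4·(2E) + 8·(11 + x) = 16, i.e. 88 + 8x − 2·(44 + 3x) = 16.
Collecting terms: 2x = 16, so x = 8.
Then 2E = 44 + 3·8 = 68, so E = 34, V = 2E/4 = 17, F = 11 + 8 = 19.

17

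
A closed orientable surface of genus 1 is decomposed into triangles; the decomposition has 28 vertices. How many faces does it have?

56

χ = 2 − 2·1 = 0, and every face is a triangle so 3F = 2E.
V − E + F = 0 with E = 3F/2 gives 28 − (3/2 − 1)·F = 0, so F = 56 and E = 84.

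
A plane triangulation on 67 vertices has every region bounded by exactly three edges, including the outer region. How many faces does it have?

In a plane triangulation 3F = 2E and V − E + F = 2, so F = 2V − 4 = 2·67 − 4 = 130.

130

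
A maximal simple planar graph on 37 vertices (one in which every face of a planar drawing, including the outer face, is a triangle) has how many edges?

In a plane triangulation 3F = 2E and V − E + F = 2, so E = 3V − 6 = 3·37 − 6 = 105.

105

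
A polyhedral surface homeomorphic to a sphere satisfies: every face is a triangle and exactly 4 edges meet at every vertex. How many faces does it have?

Each face has 3 edges and each edge borders two faces, so 2E = 3F.
Each vertex has degree 4, so 4V = 2E and hence V = 3F/4.
Euler: V − E + F = 2 ⇒ (3F/4) − (3F/2) + F = 2.
Multiply by 8: (6 − 12 + 8)F = 16, i.e. 2F = 16.
So F = 8, E = 3·8/2 = 12, V = 3·8/4 = 6.

8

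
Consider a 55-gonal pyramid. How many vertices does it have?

56

A pyramid on an n-gon base has one n-gon and n triangles: V = 55 + 1 = 56, E = 2·55 = 110, F = 55 + 1 = 56.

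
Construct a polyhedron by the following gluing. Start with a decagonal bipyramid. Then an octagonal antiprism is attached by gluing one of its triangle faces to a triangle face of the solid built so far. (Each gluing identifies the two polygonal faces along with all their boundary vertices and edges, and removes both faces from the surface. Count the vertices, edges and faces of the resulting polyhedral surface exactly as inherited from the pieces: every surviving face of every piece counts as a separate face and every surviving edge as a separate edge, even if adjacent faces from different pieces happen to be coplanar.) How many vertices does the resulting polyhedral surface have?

A decagonal bipyramid: V=12, E=30, F=20.
Attach an octagonal antiprism (V=16, E=32, F=18) along a 3-gon: merge 3 vertices and 3 edges, delete both glued faces → V=25, E=59, F=36.
Check: V − E + F = 25 − 59 + 36 = 2.

25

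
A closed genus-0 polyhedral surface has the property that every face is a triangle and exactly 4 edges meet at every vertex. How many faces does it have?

8

Each face has 3 edges and each edge borders two faces, so 2E = 3F.
Each vertex has degree 4, so 4V = 2E and hence V = 3F/4.
Euler: V − E + F = 2 ⇒ (3F/4) − (3F/2) + F = 2.
Multiply by 8: (6 − 12 + 8)F = 16, i.e. 2F = 16.
So F = 8, E = 3·8/2 = 12, V = 3·8/4 = 6.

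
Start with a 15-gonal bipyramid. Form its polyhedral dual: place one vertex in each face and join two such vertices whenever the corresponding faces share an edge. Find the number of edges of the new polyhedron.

The base solid has V = 17, E = 45, F = 30.
The dual swaps V and F and preserves E: V′ = F = 30, E′ = E = 45, F′ = V = 17.

45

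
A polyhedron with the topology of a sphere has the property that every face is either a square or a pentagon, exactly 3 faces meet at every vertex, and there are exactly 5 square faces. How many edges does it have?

15

Let x be the number of pentagons; then F = 5 + x.
Edge–face incidences: 2E = 4·5 + 5·x = 20 + 5x.
Every vertex has degree 3, so 3V = 2E.
Euler: V − E + F = 2 ⇒ (2E)/3 − E + (5 + x) = 2.
Multiply by 6: 2·(2E) − 3·(2E) + 6·(5 + x) = 12, i.e. 30 + 6x − (20 + 5x) = 12.
Collecting terms: x + 10 = 12, so x = 2.
Then 2E = 20 + 5·2 = 30, so E = 15, V = 2E/3 = 10, F = 5 + 2 = 7.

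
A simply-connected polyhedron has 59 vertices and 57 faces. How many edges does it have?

114

Here V − E + F = 2.
E = V + F − (2) = 59 + 57 − (2) = 114.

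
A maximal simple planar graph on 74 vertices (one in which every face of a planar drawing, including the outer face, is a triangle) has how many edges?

216

In a plane triangulation 3F = 2E and V − E + F = 2, so E = 3V − 6 = 3·74 − 6 = 216.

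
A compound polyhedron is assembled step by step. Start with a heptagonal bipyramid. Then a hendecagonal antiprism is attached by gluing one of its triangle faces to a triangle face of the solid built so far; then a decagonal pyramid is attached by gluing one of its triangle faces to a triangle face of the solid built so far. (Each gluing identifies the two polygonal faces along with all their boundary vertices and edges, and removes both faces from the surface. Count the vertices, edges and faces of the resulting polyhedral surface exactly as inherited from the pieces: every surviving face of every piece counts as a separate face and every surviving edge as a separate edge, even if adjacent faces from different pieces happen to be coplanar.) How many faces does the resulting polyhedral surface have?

A heptagonal bipyramid: V=9, E=21, F=14.
Attach a hendecagonal antiprism (V=22, E=44, F=24) along a 3-gon: merge 3 vertices and 3 edges, delete both glued faces → V=28, E=62, F=36.
Attach a decagonal pyramid (V=11, E=20, F=11) along a 3-gon: merge 3 vertices and 3 edges, delete both glued faces → V=36, E=79, F=45.
Check: V − E + F = 36 − 79 + 45 = 2.

45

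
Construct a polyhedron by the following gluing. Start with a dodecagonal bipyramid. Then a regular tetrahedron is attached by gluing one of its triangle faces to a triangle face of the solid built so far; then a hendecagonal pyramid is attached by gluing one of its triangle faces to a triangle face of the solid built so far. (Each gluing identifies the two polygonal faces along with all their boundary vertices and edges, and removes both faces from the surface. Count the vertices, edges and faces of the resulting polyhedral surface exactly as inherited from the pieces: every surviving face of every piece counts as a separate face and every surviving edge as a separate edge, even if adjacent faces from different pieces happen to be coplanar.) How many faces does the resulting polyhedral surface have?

36

A dodecagonal bipyramid: V=14, E=36, F=24.
Attach a regular tetrahedron (V=4, E=6, F=4) along a 3-gon: merge 3 vertices and 3 edges, delete both glued faces → V=15, E=39, F=26.
Attach a hendecagonal pyramid (V=12, E=22, F=12) along a 3-gon: merge 3 vertices and 3 edges, delete both glued faces → V=24, E=58, F=36.
Check: V − E + F = 24 − 58 + 36 = 2.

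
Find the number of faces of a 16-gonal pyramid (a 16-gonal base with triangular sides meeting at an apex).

A pyramid on an n-gon base has one n-gon and n triangles: V = 16 + 1 = 17, E = 2·16 = 32, F = 16 + 1 = 17.
Check: V − E + F = 17 − 32 + 17 = 2.

17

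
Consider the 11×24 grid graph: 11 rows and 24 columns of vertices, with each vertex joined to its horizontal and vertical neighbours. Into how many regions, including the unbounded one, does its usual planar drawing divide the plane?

The grid has V = 11·24 = 264 vertices and E = 11·23 + 24·10 = 493 edges.
F = 2 − V + E = 2 − 264 + 493 = 231.

231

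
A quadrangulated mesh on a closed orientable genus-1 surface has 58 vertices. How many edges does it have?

116

χ = 2 − 2·1 = 0, and every face is a square so 4F = 2E.
V − E + F = 0 with E = 4F/2 gives 58 − (4/2 − 1)·F = 0, so F = 58 and E = 116.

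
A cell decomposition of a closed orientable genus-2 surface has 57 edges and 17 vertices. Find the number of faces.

38

For a closed orientable surface of genus 2, χ = 2 − 2·2 = -2.
F = -2 − V + E = -2 − 17 + 57 = 38.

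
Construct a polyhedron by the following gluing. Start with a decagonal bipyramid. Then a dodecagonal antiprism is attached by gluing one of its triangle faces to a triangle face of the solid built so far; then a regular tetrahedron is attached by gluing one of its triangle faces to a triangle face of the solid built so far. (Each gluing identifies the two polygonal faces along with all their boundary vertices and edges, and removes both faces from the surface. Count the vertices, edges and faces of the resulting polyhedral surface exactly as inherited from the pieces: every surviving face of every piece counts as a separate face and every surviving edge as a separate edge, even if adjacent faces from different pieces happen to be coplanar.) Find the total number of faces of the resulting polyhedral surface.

A decagonal bipyramid: V=12, E=30, F=20.
Attach a dodecagonal antiprism (V=24, E=48, F=26) along a 3-gon: merge 3 vertices and 3 edges, delete both glued faces → V=33, E=75, F=44.
Attach a regular tetrahedron (V=4, E=6, F=4) along a 3-gon: merge 3 vertices and 3 edges, delete both glued faces → V=34, E=78, F=46.
Check: V − E + F = 34 − 78 + 46 = 2.

46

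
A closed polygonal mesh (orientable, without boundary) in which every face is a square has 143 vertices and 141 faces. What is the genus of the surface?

Every face is a square, so 2E = 4·141 = 564, giving E = 282.
χ = V − E + F = 143 − 282 + 141 = 2.
For a closed orientable surface χ = 2 − 2g, so g = (2 − (2))/2 = 0.

0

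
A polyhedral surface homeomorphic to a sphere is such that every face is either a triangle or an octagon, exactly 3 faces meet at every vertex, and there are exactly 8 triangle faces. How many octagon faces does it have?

6

Let x be the number of octagons; then F = 8 + x.
Edge–face incidences: 2E = 3·8 + 8·x = 24 + 8x.
Every vertex has degree 3, so 3V = 2E.
Euler: V − E + F = 2 ⇒ (2E)/3 − E + (8 + x) = 2.
Multiply by 6: 2·(2E) − 3·(2E) + 6·(8 + x) = 12, i.e. 48 + 6x − (24 + 8x) = 12.
Collecting terms: −2x + 24 = 12, so −2x = −12, so x = 6.
Then 2E = 24 + 8·6 = 72, so E = 36, V = 2E/3 = 24, F = 8 + 6 = 14.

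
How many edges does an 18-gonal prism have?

A prism on an n-gon has two n-gon bases and n rectangular sides: V = 2·18 = 36, E = 3·18 = 54, F = 18 + 2 = 20.

54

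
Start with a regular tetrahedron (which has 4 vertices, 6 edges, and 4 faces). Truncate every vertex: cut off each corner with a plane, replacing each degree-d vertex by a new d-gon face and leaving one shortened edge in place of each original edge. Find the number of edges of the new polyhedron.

Truncation replaces each original edge-end by a new vertex, so V′ = 2E = 12.
Each original edge survives, and each old vertex of degree d contributes d new edges; summing degrees gives Σd = 2E, so E′ = E + 2E = 3E = 18.
Each original face survives and each original vertex becomes one new face: F′ = F + V = 8.

18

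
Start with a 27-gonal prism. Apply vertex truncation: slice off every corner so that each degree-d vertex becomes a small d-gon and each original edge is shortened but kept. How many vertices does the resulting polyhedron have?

162

The base solid has V = 54, E = 81, F = 29.
Truncation replaces each original edge-end by a new vertex, so V′ = 2E = 162.
Each original edge survives, and each old vertex of degree d contributes d new edges; summing degrees gives Σd = 2E, so E′ = E + 2E = 3E = 243.
Each original face survives and each original vertex becomes one new face: F′ = F + V = 83.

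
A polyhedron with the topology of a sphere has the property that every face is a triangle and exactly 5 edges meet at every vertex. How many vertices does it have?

Each face has 3 edges and each edge borders two faces, so 2E = 3F.
Each vertex has degree 5, so 5V = 2E and hence V = 3F/5.
Euler: V − E + F = 2 ⇒ (3F/5) − (3F/2) + F = 2.
Multiply by 10: (6 − 15 + 10)F = 20, i.e. 1F = 20.
So F = 20, E = 3·20/2 = 30, V = 3·20/5 = 12.

12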